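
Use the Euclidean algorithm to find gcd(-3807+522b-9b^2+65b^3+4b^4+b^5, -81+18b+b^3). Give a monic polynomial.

Apply the Euclidean algorithm:
  b^5+4b^4+65b^3-9b^2+522b-3807 = (b^2+4b+47)(b^3+18b-81) + (0)
The last nonzero remainder b^3+18b-81 is already monic.

-81+18b+b^3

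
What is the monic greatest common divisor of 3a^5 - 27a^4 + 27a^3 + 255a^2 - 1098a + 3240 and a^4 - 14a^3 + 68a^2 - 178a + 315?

Euclidean algorithm in ℚ[a]:
  3a^5 - 27a^4 + 27a^3 + 255a^2 - 1098a + 3240 = (3a + 15)(a^4 - 14a^3 + 68a^2 - 178a + 315) + (33a^3 - 231a^2 + 627a - 1485)
  a^4 - 14a^3 + 68a^2 - 178a + 315 = ((1/33)a - 7/33)(33a^3 - 231a^2 + 627a - 1485) + (0)
Last nonzero remainder: 33a^3 - 231a^2 + 627a - 1485. Dividing through by 33 gives the monic gcd a^3 - 7a^2 + 19a - 45.

a^3 - 7a^2 + 19a - 45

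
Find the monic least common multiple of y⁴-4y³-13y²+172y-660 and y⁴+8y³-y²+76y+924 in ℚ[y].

By polynomial division,
  y⁴-4y³-13y²+172y-660 = (y⁴+8y³-y²+76y+924) + (-12y³-12y²+96y-1584)
  y⁴+8y³-y²+76y+924 = (-(1/12)y-7/12)(-12y³-12y²+96y-1584) + (0)
Last nonzero remainder: -12y³-12y²+96y-1584. Dividing through by -12 gives the monic gcd y³+y²-8y+132.
Then lcm(f, g) = f·g / gcd(f, g); expanding and making the result monic gives the answer.

y⁵+3y⁴-41y³+81y²+544y-4620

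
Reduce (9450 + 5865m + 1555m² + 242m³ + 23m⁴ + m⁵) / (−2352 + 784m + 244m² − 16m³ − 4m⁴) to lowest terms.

(−225 − 70m − 10m² − m³)/(56 − 36m + 4m²)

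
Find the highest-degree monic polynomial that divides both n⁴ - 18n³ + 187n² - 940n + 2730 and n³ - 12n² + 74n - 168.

n² - 8n + 42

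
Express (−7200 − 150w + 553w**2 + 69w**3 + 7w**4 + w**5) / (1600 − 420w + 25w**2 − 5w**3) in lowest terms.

Repeated division with remainder:
  w**5 + 7w**4 + 69w**3 + 553w**2 − 150w − 7200 = (−(1/5)w**2 − (12/5)w − 9)(−5w**3 + 25w**2 − 420w + 1600) + (90w**2 − 90w + 7200)
  −5w**3 + 25w**2 − 420w + 1600 = (−(1/18)w + 2/9)(90w**2 − 90w + 7200) + (0)
Last nonzero remainder: 90w**2 − 90w + 7200. Dividing through by 90 gives the monic gcd w**2 − w + 80.
Cancel w**2 − w + 80 from numerator and denominator to get the reduced form.

(90 + 3w − 8w**2 − w**3)/(−20 + 5w)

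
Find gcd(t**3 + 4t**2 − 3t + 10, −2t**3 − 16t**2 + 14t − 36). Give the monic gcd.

t**2 − t + 2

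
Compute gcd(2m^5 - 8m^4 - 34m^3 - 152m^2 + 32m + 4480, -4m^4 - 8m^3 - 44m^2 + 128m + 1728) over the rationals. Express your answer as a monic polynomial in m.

m^2 - 16

Euclidean algorithm in ℚ[m]:
  2m^5 - 8m^4 - 34m^3 - 152m^2 + 32m + 4480 = (-(1/2)m + 3)(-4m^4 - 8m^3 - 44m^2 + 128m + 1728) + (-32m^3 + 44m^2 + 512m - 704)
  -4m^4 - 8m^3 - 44m^2 + 128m + 1728 = ((1/8)m + 27/64)(-32m^3 + 44m^2 + 512m - 704) + (-(2025/16)m^2 + 2025)
  -32m^3 + 44m^2 + 512m - 704 = ((512/2025)m - 704/2025)(-(2025/16)m^2 + 2025) + (0)
Last nonzero remainder: -(2025/16)m^2 + 2025. Dividing through by -2025/16 gives the monic gcd m^2 - 16.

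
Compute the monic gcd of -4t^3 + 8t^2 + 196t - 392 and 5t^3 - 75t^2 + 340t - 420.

Repeated division with remainder:
  -4t^3 + 8t^2 + 196t - 392 = (-4/5)(5t^3 - 75t^2 + 340t - 420) + (-52t^2 + 468t - 728)
  5t^3 - 75t^2 + 340t - 420 = (-(5/52)t + 15/26)(-52t^2 + 468t - 728) + (0)
Last nonzero remainder: -52t^2 + 468t - 728. Dividing through by -52 gives the monic gcd t^2 - 9t + 14.

t^2 - 9t + 14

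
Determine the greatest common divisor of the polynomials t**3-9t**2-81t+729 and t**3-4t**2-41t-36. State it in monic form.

t-9

Apply the Euclidean algorithm:
  t**3-9t**2-81t+729 = (t**3-4t**2-41t-36) + (-5t**2-40t+765)
  t**3-4t**2-41t-36 = (-(1/5)t+12/5)(-5t**2-40t+765) + (208t-1872)
  -5t**2-40t+765 = (-(5/208)t-85/208)(208t-1872) + (0)
Last nonzero remainder: 208t-1872. Dividing through by 208 gives the monic gcd t-9.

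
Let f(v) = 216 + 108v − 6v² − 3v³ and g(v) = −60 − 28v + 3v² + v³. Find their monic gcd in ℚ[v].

12 + 8v + v²

Repeated division with remainder:
  −3v³ − 6v² + 108v + 216 = (−3)(v³ + 3v² − 28v − 60) + (3v² + 24v + 36)
  v³ + 3v² − 28v − 60 = ((1/3)v − 5/3)(3v² + 24v + 36) + (0)
Last nonzero remainder: 3v² + 24v + 36. Dividing through by 3 gives the monic gcd v² + 8v + 12.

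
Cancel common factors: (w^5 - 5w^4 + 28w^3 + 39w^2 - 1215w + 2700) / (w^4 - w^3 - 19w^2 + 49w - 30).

(w^3 - 7w^2 + 57w - 180)/(w^2 - 3w + 2)

Repeated division with remainder:
  w^5 - 5w^4 + 28w^3 + 39w^2 - 1215w + 2700 = (w - 4)(w^4 - w^3 - 19w^2 + 49w - 30) + (43w^3 - 86w^2 - 989w + 2580)
  w^4 - w^3 - 19w^2 + 49w - 30 = ((1/43)w + 1/43)(43w^3 - 86w^2 - 989w + 2580) + (6w^2 + 12w - 90)
  43w^3 - 86w^2 - 989w + 2580 = ((43/6)w - 86/3)(6w^2 + 12w - 90) + (0)
Last nonzero remainder: 6w^2 + 12w - 90. Dividing through by 6 gives the monic gcd w^2 + 2w - 15.
Cancel w^2 + 2w - 15 from numerator and denominator to get the reduced form.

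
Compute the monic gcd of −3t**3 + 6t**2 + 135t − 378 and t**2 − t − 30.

t − 6

Euclidean algorithm in ℚ[t]:
  −3t**3 + 6t**2 + 135t − 378 = (−3t + 3)(t**2 − t − 30) + (48t − 288)
  t**2 − t − 30 = ((1/48)t + 5/48)(48t − 288) + (0)
Last nonzero remainder: 48t − 288. Dividing through by 48 gives the monic gcd t − 6.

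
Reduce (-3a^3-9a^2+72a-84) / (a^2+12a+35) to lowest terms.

(-3a^2+12a-12)/(a+5)

Apply the Euclidean algorithm:
  -3a^3-9a^2+72a-84 = (-3a+27)(a^2+12a+35) + (-147a-1029)
  a^2+12a+35 = (-(1/147)a-5/147)(-147a-1029) + (0)
Last nonzero remainder: -147a-1029. Dividing through by -147 gives the monic gcd a+7.
Cancel a+7 from numerator and denominator to get the reduced form.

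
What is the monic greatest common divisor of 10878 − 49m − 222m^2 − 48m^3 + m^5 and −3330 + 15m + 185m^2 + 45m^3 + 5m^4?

By polynomial division,
  m^5 − 48m^3 − 222m^2 − 49m + 10878 = ((1/5)m − 9/5)(5m^4 + 45m^3 + 185m^2 + 15m − 3330) + (−4m^3 + 108m^2 + 644m + 4884)
  5m^4 + 45m^3 + 185m^2 + 15m − 3330 = (−(5/4)m − 45)(−4m^3 + 108m^2 + 644m + 4884) + (5850m^2 + 35100m + 216450)
  −4m^3 + 108m^2 + 644m + 4884 = (−(2/2925)m + 22/975)(5850m^2 + 35100m + 216450) + (0)
Last nonzero remainder: 5850m^2 + 35100m + 216450. Dividing through by 5850 gives the monic gcd m^2 + 6m + 37.

37 + 6m + m^2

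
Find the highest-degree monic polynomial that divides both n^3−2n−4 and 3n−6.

n−2

Apply the Euclidean algorithm:
  n^3−2n−4 = ((1/3)n^2+(2/3)n+2/3)(3n−6) + (0)
Last nonzero remainder: 3n−6. Dividing through by 3 gives the monic gcd n−2.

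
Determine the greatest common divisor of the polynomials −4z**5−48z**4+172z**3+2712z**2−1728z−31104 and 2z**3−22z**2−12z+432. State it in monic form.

z**2−2z−24

Apply the Euclidean algorithm:
  −4z**5−48z**4+172z**3+2712z**2−1728z−31104 = (−2z**2−46z−432)(2z**3−22z**2−12z+432) + (−6480z**2+12960z+155520)
  2z**3−22z**2−12z+432 = (−(1/3240)z+1/360)(−6480z**2+12960z+155520) + (0)
Last nonzero remainder: −6480z**2+12960z+155520. Dividing through by −6480 gives the monic gcd z**2−2z−24.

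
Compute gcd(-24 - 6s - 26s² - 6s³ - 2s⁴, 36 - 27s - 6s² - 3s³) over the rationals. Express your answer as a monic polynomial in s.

12 + 3s + s²

By polynomial division,
  -2s⁴ - 6s³ - 26s² - 6s - 24 = ((2/3)s + 2/3)(-3s³ - 6s² - 27s + 36) + (-4s² - 12s - 48)
  -3s³ - 6s² - 27s + 36 = ((3/4)s - 3/4)(-4s² - 12s - 48) + (0)
Last nonzero remainder: -4s² - 12s - 48. Dividing through by -4 gives the monic gcd s² + 3s + 12.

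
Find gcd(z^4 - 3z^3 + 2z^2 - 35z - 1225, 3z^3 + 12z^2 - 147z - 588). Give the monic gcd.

z - 7

By polynomial division,
  z^4 - 3z^3 + 2z^2 - 35z - 1225 = ((1/3)z - 7/3)(3z^3 + 12z^2 - 147z - 588) + (79z^2 - 182z - 2597)
  3z^3 + 12z^2 - 147z - 588 = ((3/79)z + 1494/6241)(79z^2 - 182z - 2597) + (-(30030/6241)z + 210210/6241)
  79z^2 - 182z - 2597 = (-(493039/30030)z - 330773/4290)(-(30030/6241)z + 210210/6241) + (0)
Last nonzero remainder: -(30030/6241)z + 210210/6241. Dividing through by -30030/6241 gives the monic gcd z - 7.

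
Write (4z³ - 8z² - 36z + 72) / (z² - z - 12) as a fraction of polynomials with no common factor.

(4z² - 20z + 24)/(z - 4)

Apply the Euclidean algorithm:
  4z³ - 8z² - 36z + 72 = (4z - 4)(z² - z - 12) + (8z + 24)
  z² - z - 12 = ((1/8)z - 1/2)(8z + 24) + (0)
Last nonzero remainder: 8z + 24. Dividing through by 8 gives the monic gcd z + 3.
Cancel z + 3 from numerator and denominator to get the reduced form.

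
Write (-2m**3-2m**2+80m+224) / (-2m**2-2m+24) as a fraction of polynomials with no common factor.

Apply the Euclidean algorithm:
  -2m**3-2m**2+80m+224 = (m)(-2m**2-2m+24) + (56m+224)
  -2m**2-2m+24 = (-(1/28)m+3/28)(56m+224) + (0)
Last nonzero remainder: 56m+224. Dividing through by 56 gives the monic gcd m+4.
Cancel m+4 from numerator and denominator to get the reduced form.

(m**2-3m-28)/(m-3)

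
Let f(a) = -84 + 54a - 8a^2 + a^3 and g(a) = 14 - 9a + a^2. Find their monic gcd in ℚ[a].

-2 + a

By polynomial division,
  a^3 - 8a^2 + 54a - 84 = (a + 1)(a^2 - 9a + 14) + (49a - 98)
  a^2 - 9a + 14 = ((1/49)a - 1/7)(49a - 98) + (0)
Last nonzero remainder: 49a - 98. Dividing through by 49 gives the monic gcd a - 2.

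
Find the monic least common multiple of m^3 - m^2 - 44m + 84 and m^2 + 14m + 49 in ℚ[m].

m^4 + 6m^3 - 51m^2 - 224m + 588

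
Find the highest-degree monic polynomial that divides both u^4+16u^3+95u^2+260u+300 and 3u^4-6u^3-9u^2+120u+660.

By polynomial division,
  u^4+16u^3+95u^2+260u+300 = (1/3)(3u^4-6u^3-9u^2+120u+660) + (18u^3+98u^2+220u+80)
  3u^4-6u^3-9u^2+120u+660 = ((1/6)u-67/54)(18u^3+98u^2+220u+80) + ((2050/27)u^2+(10250/27)u+20500/27)
  18u^3+98u^2+220u+80 = ((243/1025)u+108/1025)((2050/27)u^2+(10250/27)u+20500/27) + (0)
Last nonzero remainder: (2050/27)u^2+(10250/27)u+20500/27. Dividing through by 2050/27 gives the monic gcd u^2+5u+10.

u^2+5u+10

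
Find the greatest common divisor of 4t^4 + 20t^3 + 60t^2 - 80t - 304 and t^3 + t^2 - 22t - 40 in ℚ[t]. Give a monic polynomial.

By polynomial division,
  4t^4 + 20t^3 + 60t^2 - 80t - 304 = (4t + 16)(t^3 + t^2 - 22t - 40) + (132t^2 + 432t + 336)
  t^3 + t^2 - 22t - 40 = ((1/132)t - 25/1452)(132t^2 + 432t + 336) + (-(2070/121)t - 4140/121)
  132t^2 + 432t + 336 = (-(2662/345)t - 3388/345)(-(2070/121)t - 4140/121) + (0)
Last nonzero remainder: -(2070/121)t - 4140/121. Dividing through by -2070/121 gives the monic gcd t + 2.

t + 2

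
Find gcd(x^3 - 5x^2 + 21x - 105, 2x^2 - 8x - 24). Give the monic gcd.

Apply the Euclidean algorithm:
  x^3 - 5x^2 + 21x - 105 = ((1/2)x - 1/2)(2x^2 - 8x - 24) + (29x - 117)
  2x^2 - 8x - 24 = ((2/29)x + 2/841)(29x - 117) + (-19950/841)
  29x - 117 = (-(24389/19950)x + 32799/6650)(-19950/841) + (0)
The last nonzero remainder is the constant -19950/841, so the polynomials are coprime and gcd = 1.

1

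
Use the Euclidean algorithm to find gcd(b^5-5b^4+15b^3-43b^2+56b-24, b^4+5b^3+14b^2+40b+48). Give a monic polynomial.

b^2+8

Apply the Euclidean algorithm:
  b^5-5b^4+15b^3-43b^2+56b-24 = (b-10)(b^4+5b^3+14b^2+40b+48) + (51b^3+57b^2+408b+456)
  b^4+5b^3+14b^2+40b+48 = ((1/51)b+22/289)(51b^3+57b^2+408b+456) + ((480/289)b^2+3840/289)
  51b^3+57b^2+408b+456 = ((4913/160)b+5491/160)((480/289)b^2+3840/289) + (0)
Last nonzero remainder: (480/289)b^2+3840/289. Dividing through by 480/289 gives the monic gcd b^2+8.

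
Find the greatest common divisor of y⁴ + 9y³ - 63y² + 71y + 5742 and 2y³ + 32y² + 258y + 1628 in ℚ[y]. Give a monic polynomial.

y + 11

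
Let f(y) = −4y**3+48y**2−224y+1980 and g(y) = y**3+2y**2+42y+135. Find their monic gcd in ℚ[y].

y**2−y+45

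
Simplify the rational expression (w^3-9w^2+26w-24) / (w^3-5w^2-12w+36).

Apply the Euclidean algorithm:
  w^3-9w^2+26w-24 = (w^3-5w^2-12w+36) + (-4w^2+38w-60)
  w^3-5w^2-12w+36 = (-(1/4)w-9/8)(-4w^2+38w-60) + ((63/4)w-63/2)
  -4w^2+38w-60 = (-(16/63)w+40/21)((63/4)w-63/2) + (0)
Last nonzero remainder: (63/4)w-63/2. Dividing through by 63/4 gives the monic gcd w-2.
Cancel w-2 from numerator and denominator to get the reduced form.

(w^2-7w+12)/(w^2-3w-18)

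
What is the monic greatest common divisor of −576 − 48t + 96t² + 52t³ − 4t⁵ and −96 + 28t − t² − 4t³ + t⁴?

Euclidean algorithm in ℚ[t]:
  −4t⁵ + 52t³ + 96t² − 48t − 576 = (−4t − 16)(t⁴ − 4t³ − t² + 28t − 96) + (−16t³ + 192t² + 16t − 2112)
  t⁴ − 4t³ − t² + 28t − 96 = (−(1/16)t − 1/2)(−16t³ + 192t² + 16t − 2112) + (96t² − 96t − 1152)
  −16t³ + 192t² + 16t − 2112 = (−(1/6)t + 11/6)(96t² − 96t − 1152) + (0)
Last nonzero remainder: 96t² − 96t − 1152. Dividing through by 96 gives the monic gcd t² − t − 12.

−12 − t + t²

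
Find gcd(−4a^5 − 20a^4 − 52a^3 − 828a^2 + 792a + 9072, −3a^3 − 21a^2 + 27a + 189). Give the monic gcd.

a^3 + 7a^2 − 9a − 63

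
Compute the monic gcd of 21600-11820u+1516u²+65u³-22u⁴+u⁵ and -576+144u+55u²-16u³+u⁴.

24-11u+u²

By polynomial division,
  u⁵-22u⁴+65u³+1516u²-11820u+21600 = (u-6)(u⁴-16u³+55u²+144u-576) + (-86u³+1702u²-10380u+18144)
  u⁴-16u³+55u²+144u-576 = (-(1/86)u-163/3698)(-86u³+1702u²-10380u+18144) + ((17238/1849)u²-(189618/1849)u+413712/1849)
  -86u³+1702u²-10380u+18144 = (-(79507/8619)u+232974/2873)((17238/1849)u²-(189618/1849)u+413712/1849) + (0)
Last nonzero remainder: (17238/1849)u²-(189618/1849)u+413712/1849. Dividing through by 17238/1849 gives the monic gcd u²-11u+24.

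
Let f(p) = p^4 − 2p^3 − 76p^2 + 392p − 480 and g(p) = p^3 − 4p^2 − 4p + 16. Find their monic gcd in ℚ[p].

Apply the Euclidean algorithm:
  p^4 − 2p^3 − 76p^2 + 392p − 480 = (p + 2)(p^3 − 4p^2 − 4p + 16) + (−64p^2 + 384p − 512)
  p^3 − 4p^2 − 4p + 16 = (−(1/64)p − 1/32)(−64p^2 + 384p − 512) + (0)
Last nonzero remainder: −64p^2 + 384p − 512. Dividing through by −64 gives the monic gcd p^2 − 6p + 8.

p^2 − 6p + 8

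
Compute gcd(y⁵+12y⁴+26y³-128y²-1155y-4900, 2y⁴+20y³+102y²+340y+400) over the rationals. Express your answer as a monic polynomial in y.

y²+3y+20

Euclidean algorithm in ℚ[y]:
  y⁵+12y⁴+26y³-128y²-1155y-4900 = ((1/2)y+1)(2y⁴+20y³+102y²+340y+400) + (-45y³-400y²-1695y-5300)
  2y⁴+20y³+102y²+340y+400 = (-(2/45)y-4/81)(-45y³-400y²-1695y-5300) + ((560/81)y²+(560/27)y+11200/81)
  -45y³-400y²-1695y-5300 = (-(729/112)y-4293/112)((560/81)y²+(560/27)y+11200/81) + (0)
Last nonzero remainder: (560/81)y²+(560/27)y+11200/81. Dividing through by 560/81 gives the monic gcd y²+3y+20.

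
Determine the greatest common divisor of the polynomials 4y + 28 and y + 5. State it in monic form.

By polynomial division,
  4y + 28 = (4)(y + 5) + (8)
  y + 5 = ((1/8)y + 5/8)(8) + (0)
The last nonzero remainder is the constant 8, so the polynomials are coprime and gcd = 1.

1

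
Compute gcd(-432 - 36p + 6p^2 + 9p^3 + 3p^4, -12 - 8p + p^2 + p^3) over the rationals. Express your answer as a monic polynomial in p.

By polynomial division,
  3p^4 + 9p^3 + 6p^2 - 36p - 432 = (3p + 6)(p^3 + p^2 - 8p - 12) + (24p^2 + 48p - 360)
  p^3 + p^2 - 8p - 12 = ((1/24)p - 1/24)(24p^2 + 48p - 360) + (9p - 27)
  24p^2 + 48p - 360 = ((8/3)p + 40/3)(9p - 27) + (0)
Last nonzero remainder: 9p - 27. Dividing through by 9 gives the monic gcd p - 3.

-3 + p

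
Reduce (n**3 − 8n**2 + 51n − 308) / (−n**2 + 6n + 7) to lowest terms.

(−n**2 + n − 44)/(n + 1)

By polynomial division,
  n**3 − 8n**2 + 51n − 308 = (−n + 2)(−n**2 + 6n + 7) + (46n − 322)
  −n**2 + 6n + 7 = (−(1/46)n − 1/46)(46n − 322) + (0)
Last nonzero remainder: 46n − 322. Dividing through by 46 gives the monic gcd n − 7.
Cancel n − 7 from numerator and denominator to get the reduced form.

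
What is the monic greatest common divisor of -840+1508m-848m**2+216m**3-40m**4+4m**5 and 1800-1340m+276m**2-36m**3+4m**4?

10-7m+m**2

By polynomial division,
  4m**5-40m**4+216m**3-848m**2+1508m-840 = (m-1)(4m**4-36m**3+276m**2-1340m+1800) + (-96m**3+768m**2-1632m+960)
  4m**4-36m**3+276m**2-1340m+1800 = (-(1/24)m+1/24)(-96m**3+768m**2-1632m+960) + (176m**2-1232m+1760)
  -96m**3+768m**2-1632m+960 = (-(6/11)m+6/11)(176m**2-1232m+1760) + (0)
Last nonzero remainder: 176m**2-1232m+1760. Dividing through by 176 gives the monic gcd m**2-7m+10.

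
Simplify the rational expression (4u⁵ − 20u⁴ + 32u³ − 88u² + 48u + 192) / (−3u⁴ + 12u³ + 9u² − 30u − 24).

Repeated division with remainder:
  4u⁵ − 20u⁴ + 32u³ − 88u² + 48u + 192 = (−(4/3)u + 4/3)(−3u⁴ + 12u³ + 9u² − 30u − 24) + (28u³ − 140u² + 56u + 224)
  −3u⁴ + 12u³ + 9u² − 30u − 24 = (−(3/28)u − 3/28)(28u³ − 140u² + 56u + 224) + (0)
Last nonzero remainder: 28u³ − 140u² + 56u + 224. Dividing through by 28 gives the monic gcd u³ − 5u² + 2u + 8.
Cancel u³ − 5u² + 2u + 8 from numerator and denominator to get the reduced form.

(−4u² − 24)/(3u + 3)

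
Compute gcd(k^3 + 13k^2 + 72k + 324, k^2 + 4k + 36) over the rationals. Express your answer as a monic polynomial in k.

By polynomial division,
  k^3 + 13k^2 + 72k + 324 = (k + 9)(k^2 + 4k + 36) + (0)
The last nonzero remainder k^2 + 4k + 36 is already monic.

k^2 + 4k + 36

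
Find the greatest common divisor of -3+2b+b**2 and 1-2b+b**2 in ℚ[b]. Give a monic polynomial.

-1+b

Repeated division with remainder:
  b**2+2b-3 = (b**2-2b+1) + (4b-4)
  b**2-2b+1 = ((1/4)b-1/4)(4b-4) + (0)
Last nonzero remainder: 4b-4. Dividing through by 4 gives the monic gcd b-1.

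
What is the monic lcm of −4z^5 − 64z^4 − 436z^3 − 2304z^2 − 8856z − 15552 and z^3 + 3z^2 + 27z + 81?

z^6 + 19z^5 + 157z^4 + 903z^3 + 3942z^2 + 10530z + 11664

Euclidean algorithm in ℚ[z]:
  −4z^5 − 64z^4 − 436z^3 − 2304z^2 − 8856z − 15552 = (−4z^2 − 52z − 172)(z^3 + 3z^2 + 27z + 81) + (−60z^2 − 1620)
  z^3 + 3z^2 + 27z + 81 = (−(1/60)z − 1/20)(−60z^2 − 1620) + (0)
Last nonzero remainder: −60z^2 − 1620. Dividing through by −60 gives the monic gcd z^2 + 27.
Then lcm(f, g) = f·g / gcd(f, g); expanding and making the result monic gives the answer.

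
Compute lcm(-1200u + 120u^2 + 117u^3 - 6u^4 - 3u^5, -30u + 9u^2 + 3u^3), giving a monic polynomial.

-800u + 480u^2 + 38u^3 - 43u^4 + u^6

Euclidean algorithm in ℚ[u]:
  -3u^5 - 6u^4 + 117u^3 + 120u^2 - 1200u = (-u^2 + u + 26)(3u^3 + 9u^2 - 30u) + (-84u^2 - 420u)
  3u^3 + 9u^2 - 30u = (-(1/28)u + 1/14)(-84u^2 - 420u) + (0)
Last nonzero remainder: -84u^2 - 420u. Dividing through by -84 gives the monic gcd u^2 + 5u.
Then lcm(f, g) = f·g / gcd(f, g); expanding and making the result monic gives the answer.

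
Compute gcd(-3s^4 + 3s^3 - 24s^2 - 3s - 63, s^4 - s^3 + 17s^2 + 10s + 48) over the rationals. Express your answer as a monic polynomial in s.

Euclidean algorithm in ℚ[s]:
  -3s^4 + 3s^3 - 24s^2 - 3s - 63 = (-3)(s^4 - s^3 + 17s^2 + 10s + 48) + (27s^2 + 27s + 81)
  s^4 - s^3 + 17s^2 + 10s + 48 = ((1/27)s^2 - (2/27)s + 16/27)(27s^2 + 27s + 81) + (0)
Last nonzero remainder: 27s^2 + 27s + 81. Dividing through by 27 gives the monic gcd s^2 + s + 3.

s^2 + s + 3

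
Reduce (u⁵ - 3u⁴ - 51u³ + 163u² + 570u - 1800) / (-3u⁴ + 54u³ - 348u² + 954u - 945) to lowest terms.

Apply the Euclidean algorithm:
  u⁵ - 3u⁴ - 51u³ + 163u² + 570u - 1800 = (-(1/3)u - 5)(-3u⁴ + 54u³ - 348u² + 954u - 945) + (103u³ - 1259u² + 5025u - 6525)
  -3u⁴ + 54u³ - 348u² + 954u - 945 = (-(3/103)u + 1785/10609)(103u³ - 1259u² + 5025u - 6525) + ((108108/10609)u² - (864864/10609)u + 1621620/10609)
  103u³ - 1259u² + 5025u - 6525 = ((1092727/108108)u - 1538305/36036)((108108/10609)u² - (864864/10609)u + 1621620/10609) + (0)
Last nonzero remainder: (108108/10609)u² - (864864/10609)u + 1621620/10609. Dividing through by 108108/10609 gives the monic gcd u² - 8u + 15.
Cancel u² - 8u + 15 from numerator and denominator to get the reduced form.

(-u³ - 5u² + 26u + 120)/(3u² - 30u + 63)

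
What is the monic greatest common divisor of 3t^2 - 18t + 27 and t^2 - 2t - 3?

Repeated division with remainder:
  3t^2 - 18t + 27 = (3)(t^2 - 2t - 3) + (-12t + 36)
  t^2 - 2t - 3 = (-(1/12)t - 1/12)(-12t + 36) + (0)
Last nonzero remainder: -12t + 36. Dividing through by -12 gives the monic gcd t - 3.

t - 3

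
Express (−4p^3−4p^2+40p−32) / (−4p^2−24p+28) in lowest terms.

(p^2+2p−8)/(p+7)

Repeated division with remainder:
  −4p^3−4p^2+40p−32 = (p−5)(−4p^2−24p+28) + (−108p+108)
  −4p^2−24p+28 = ((1/27)p+7/27)(−108p+108) + (0)
Last nonzero remainder: −108p+108. Dividing through by −108 gives the monic gcd p−1.
Cancel p−1 from numerator and denominator to get the reduced form.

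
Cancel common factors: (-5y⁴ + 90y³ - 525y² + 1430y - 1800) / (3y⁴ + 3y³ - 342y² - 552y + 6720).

By polynomial division,
  -5y⁴ + 90y³ - 525y² + 1430y - 1800 = (-5/3)(3y⁴ + 3y³ - 342y² - 552y + 6720) + (95y³ - 1095y² + 510y + 9400)
  3y⁴ + 3y³ - 342y² - 552y + 6720 = ((3/95)y + 714/1805)(95y³ - 1095y² + 510y + 9400) + ((27090/361)y² - (379260/361)y + 1083600/361)
  95y³ - 1095y² + 510y + 9400 = ((6859/5418)y + 16967/5418)((27090/361)y² - (379260/361)y + 1083600/361) + (0)
Last nonzero remainder: (27090/361)y² - (379260/361)y + 1083600/361. Dividing through by 27090/361 gives the monic gcd y² - 14y + 40.
Cancel y² - 14y + 40 from numerator and denominator to get the reduced form.

(-5y² + 20y - 45)/(3y² + 45y + 168)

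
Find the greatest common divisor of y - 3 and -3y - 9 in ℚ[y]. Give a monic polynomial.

1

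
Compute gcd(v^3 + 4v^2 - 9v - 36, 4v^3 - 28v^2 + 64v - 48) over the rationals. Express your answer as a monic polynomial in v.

Apply the Euclidean algorithm:
  v^3 + 4v^2 - 9v - 36 = (1/4)(4v^3 - 28v^2 + 64v - 48) + (11v^2 - 25v - 24)
  4v^3 - 28v^2 + 64v - 48 = ((4/11)v - 208/121)(11v^2 - 25v - 24) + ((3600/121)v - 10800/121)
  11v^2 - 25v - 24 = ((1331/3600)v + 121/450)((3600/121)v - 10800/121) + (0)
Last nonzero remainder: (3600/121)v - 10800/121. Dividing through by 3600/121 gives the monic gcd v - 3.

v - 3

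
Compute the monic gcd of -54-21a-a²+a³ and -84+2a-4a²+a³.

Apply the Euclidean algorithm:
  a³-a²-21a-54 = (a³-4a²+2a-84) + (3a²-23a+30)
  a³-4a²+2a-84 = ((1/3)a+11/9)(3a²-23a+30) + ((181/9)a-362/3)
  3a²-23a+30 = ((27/181)a-45/181)((181/9)a-362/3) + (0)
Last nonzero remainder: (181/9)a-362/3. Dividing through by 181/9 gives the monic gcd a-6.

-6+a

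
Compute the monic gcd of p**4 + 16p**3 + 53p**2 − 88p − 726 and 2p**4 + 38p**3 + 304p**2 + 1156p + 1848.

p**2 + 8p + 22

Euclidean algorithm in ℚ[p]:
  p**4 + 16p**3 + 53p**2 − 88p − 726 = (1/2)(2p**4 + 38p**3 + 304p**2 + 1156p + 1848) + (−3p**3 − 99p**2 − 666p − 1650)
  2p**4 + 38p**3 + 304p**2 + 1156p + 1848 = (−(2/3)p + 28/3)(−3p**3 − 99p**2 − 666p − 1650) + (784p**2 + 6272p + 17248)
  −3p**3 − 99p**2 − 666p − 1650 = (−(3/784)p − 75/784)(784p**2 + 6272p + 17248) + (0)
Last nonzero remainder: 784p**2 + 6272p + 17248. Dividing through by 784 gives the monic gcd p**2 + 8p + 22.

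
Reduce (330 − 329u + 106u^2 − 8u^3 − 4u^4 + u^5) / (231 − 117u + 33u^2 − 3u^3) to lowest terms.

Repeated division with remainder:
  u^5 − 4u^4 − 8u^3 + 106u^2 − 329u + 330 = (−(1/3)u^2 − (7/3)u − 10)(−3u^3 + 33u^2 − 117u + 231) + (240u^2 − 960u + 2640)
  −3u^3 + 33u^2 − 117u + 231 = (−(1/80)u + 7/80)(240u^2 − 960u + 2640) + (0)
Last nonzero remainder: 240u^2 − 960u + 2640. Dividing through by 240 gives the monic gcd u^2 − 4u + 11.
Cancel u^2 − 4u + 11 from numerator and denominator to get the reduced form.

(−30 + 19u − u^3)/(−21 + 3u)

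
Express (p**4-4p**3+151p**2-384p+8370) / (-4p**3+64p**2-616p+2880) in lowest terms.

(-p**2-4p-93)/(4p-32)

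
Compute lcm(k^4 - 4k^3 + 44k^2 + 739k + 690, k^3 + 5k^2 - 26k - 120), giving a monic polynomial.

k^6 - 5k^5 + 28k^4 + 775k^3 - 929k^2 - 15470k - 13800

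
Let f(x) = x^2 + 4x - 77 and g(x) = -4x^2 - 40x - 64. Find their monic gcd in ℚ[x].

1

Repeated division with remainder:
  x^2 + 4x - 77 = (-1/4)(-4x^2 - 40x - 64) + (-6x - 93)
  -4x^2 - 40x - 64 = ((2/3)x - 11/3)(-6x - 93) + (-405)
  -6x - 93 = ((2/135)x + 31/135)(-405) + (0)
The last nonzero remainder is the constant -405, so the polynomials are coprime and gcd = 1.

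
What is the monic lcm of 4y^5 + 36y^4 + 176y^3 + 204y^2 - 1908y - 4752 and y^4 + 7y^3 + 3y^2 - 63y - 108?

y^6 + 12y^5 + 71y^4 + 183y^3 - 324y^2 - 2619y - 3564

Euclidean algorithm in ℚ[y]:
  4y^5 + 36y^4 + 176y^3 + 204y^2 - 1908y - 4752 = (4y + 8)(y^4 + 7y^3 + 3y^2 - 63y - 108) + (108y^3 + 432y^2 - 972y - 3888)
  y^4 + 7y^3 + 3y^2 - 63y - 108 = ((1/108)y + 1/36)(108y^3 + 432y^2 - 972y - 3888) + (0)
Last nonzero remainder: 108y^3 + 432y^2 - 972y - 3888. Dividing through by 108 gives the monic gcd y^3 + 4y^2 - 9y - 36.
Then lcm(f, g) = f·g / gcd(f, g); expanding and making the result monic gives the answer.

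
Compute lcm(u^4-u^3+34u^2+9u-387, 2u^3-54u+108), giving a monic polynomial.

Repeated division with remainder:
  u^4-u^3+34u^2+9u-387 = ((1/2)u-1/2)(2u^3-54u+108) + (61u^2-72u-333)
  2u^3-54u+108 = ((2/61)u+144/3721)(61u^2-72u-333) + (-(149940/3721)u+449820/3721)
  61u^2-72u-333 = (-(226981/149940)u-137677/49980)(-(149940/3721)u+449820/3721) + (0)
Last nonzero remainder: -(149940/3721)u+449820/3721. Dividing through by -149940/3721 gives the monic gcd u-3.
Then lcm(f, g) = f·g / gcd(f, g); expanding and making the result monic gives the answer.

u^6+2u^5+13u^4+129u^3-972u^2-1323u+6966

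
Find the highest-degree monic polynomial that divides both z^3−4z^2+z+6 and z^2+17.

Repeated division with remainder:
  z^3−4z^2+z+6 = (z−4)(z^2+17) + (−16z+74)
  z^2+17 = (−(1/16)z−37/128)(−16z+74) + (2457/64)
  −16z+74 = (−(1024/2457)z+4736/2457)(2457/64) + (0)
The last nonzero remainder is the constant 2457/64, so the polynomials are coprime and gcd = 1.

1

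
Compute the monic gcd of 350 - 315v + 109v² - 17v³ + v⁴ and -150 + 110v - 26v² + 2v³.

25 - 10v + v²

Euclidean algorithm in ℚ[v]:
  v⁴ - 17v³ + 109v² - 315v + 350 = ((1/2)v - 2)(2v³ - 26v² + 110v - 150) + (2v² - 20v + 50)
  2v³ - 26v² + 110v - 150 = (v - 3)(2v² - 20v + 50) + (0)
Last nonzero remainder: 2v² - 20v + 50. Dividing through by 2 gives the monic gcd v² - 10v + 25.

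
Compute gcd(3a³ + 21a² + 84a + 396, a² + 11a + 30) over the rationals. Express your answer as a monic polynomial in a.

a + 6

Apply the Euclidean algorithm:
  3a³ + 21a² + 84a + 396 = (3a - 12)(a² + 11a + 30) + (126a + 756)
  a² + 11a + 30 = ((1/126)a + 5/126)(126a + 756) + (0)
Last nonzero remainder: 126a + 756. Dividing through by 126 gives the monic gcd a + 6.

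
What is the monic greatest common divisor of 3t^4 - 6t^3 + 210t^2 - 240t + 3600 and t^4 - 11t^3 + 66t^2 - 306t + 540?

t^2 - 2t + 30

Euclidean algorithm in ℚ[t]:
  3t^4 - 6t^3 + 210t^2 - 240t + 3600 = (3)(t^4 - 11t^3 + 66t^2 - 306t + 540) + (27t^3 + 12t^2 + 678t + 1980)
  t^4 - 11t^3 + 66t^2 - 306t + 540 = ((1/27)t - 103/243)(27t^3 + 12t^2 + 678t + 1980) + ((3724/81)t^2 - (7448/81)t + 37240/27)
  27t^3 + 12t^2 + 678t + 1980 = ((2187/3724)t + 2673/1862)((3724/81)t^2 - (7448/81)t + 37240/27) + (0)
Last nonzero remainder: (3724/81)t^2 - (7448/81)t + 37240/27. Dividing through by 3724/81 gives the monic gcd t^2 - 2t + 30.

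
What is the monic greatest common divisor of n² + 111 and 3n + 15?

1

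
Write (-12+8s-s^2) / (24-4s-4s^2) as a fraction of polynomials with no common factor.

(-6+s)/(12+4s)

Apply the Euclidean algorithm:
  -s^2+8s-12 = (1/4)(-4s^2-4s+24) + (9s-18)
  -4s^2-4s+24 = (-(4/9)s-4/3)(9s-18) + (0)
Last nonzero remainder: 9s-18. Dividing through by 9 gives the monic gcd s-2.
Cancel s-2 from numerator and denominator to get the reduced form.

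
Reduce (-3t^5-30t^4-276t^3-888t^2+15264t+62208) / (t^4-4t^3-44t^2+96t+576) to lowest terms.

Repeated division with remainder:
  -3t^5-30t^4-276t^3-888t^2+15264t+62208 = (-3t-42)(t^4-4t^3-44t^2+96t+576) + (-576t^3-2448t^2+21024t+86400)
  t^4-4t^3-44t^2+96t+576 = (-(1/576)t+11/768)(-576t^3-2448t^2+21024t+86400) + ((441/16)t^2-(441/8)t-1323/2)
  -576t^3-2448t^2+21024t+86400 = (-(1024/49)t-6400/49)((441/16)t^2-(441/8)t-1323/2) + (0)
Last nonzero remainder: (441/16)t^2-(441/8)t-1323/2. Dividing through by 441/16 gives the monic gcd t^2-2t-24.
Cancel t^2-2t-24 from numerator and denominator to get the reduced form.

(-3t^3-36t^2-420t-2592)/(t^2-2t-24)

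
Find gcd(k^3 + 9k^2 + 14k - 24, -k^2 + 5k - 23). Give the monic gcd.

1

By polynomial division,
  k^3 + 9k^2 + 14k - 24 = (-k - 14)(-k^2 + 5k - 23) + (61k - 346)
  -k^2 + 5k - 23 = (-(1/61)k - 41/3721)(61k - 346) + (-99769/3721)
  61k - 346 = (-(226981/99769)k + 1287466/99769)(-99769/3721) + (0)
The last nonzero remainder is the constant -99769/3721, so the polynomials are coprime and gcd = 1.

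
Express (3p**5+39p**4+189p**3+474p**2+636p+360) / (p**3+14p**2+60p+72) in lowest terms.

Apply the Euclidean algorithm:
  3p**5+39p**4+189p**3+474p**2+636p+360 = (3p**2-3p+51)(p**3+14p**2+60p+72) + (-276p**2-2208p-3312)
  p**3+14p**2+60p+72 = (-(1/276)p-1/46)(-276p**2-2208p-3312) + (0)
Last nonzero remainder: -276p**2-2208p-3312. Dividing through by -276 gives the monic gcd p**2+8p+12.
Cancel p**2+8p+12 from numerator and denominator to get the reduced form.

(3p**3+15p**2+33p+30)/(p+6)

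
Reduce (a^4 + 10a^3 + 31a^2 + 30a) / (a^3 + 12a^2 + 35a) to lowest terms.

(a^2 + 5a + 6)/(a + 7)

By polynomial division,
  a^4 + 10a^3 + 31a^2 + 30a = (a - 2)(a^3 + 12a^2 + 35a) + (20a^2 + 100a)
  a^3 + 12a^2 + 35a = ((1/20)a + 7/20)(20a^2 + 100a) + (0)
Last nonzero remainder: 20a^2 + 100a. Dividing through by 20 gives the monic gcd a^2 + 5a.
Cancel a^2 + 5a from numerator and denominator to get the reduced form.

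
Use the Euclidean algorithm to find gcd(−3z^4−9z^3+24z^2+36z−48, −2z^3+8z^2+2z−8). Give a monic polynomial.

By polynomial division,
  −3z^4−9z^3+24z^2+36z−48 = ((3/2)z+21/2)(−2z^3+8z^2+2z−8) + (−63z^2+27z+36)
  −2z^3+8z^2+2z−8 = ((2/63)z−50/441)(−63z^2+27z+36) + ((192/49)z−192/49)
  −63z^2+27z+36 = (−(1029/64)z−147/16)((192/49)z−192/49) + (0)
Last nonzero remainder: (192/49)z−192/49. Dividing through by 192/49 gives the monic gcd z−1.

z−1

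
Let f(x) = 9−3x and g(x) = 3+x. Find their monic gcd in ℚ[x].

By polynomial division,
  −3x+9 = (−3)(x+3) + (18)
  x+3 = ((1/18)x+1/6)(18) + (0)
The last nonzero remainder is the constant 18, so the polynomials are coprime and gcd = 1.

1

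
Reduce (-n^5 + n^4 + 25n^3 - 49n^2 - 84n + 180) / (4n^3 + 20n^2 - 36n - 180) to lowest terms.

(-n^3 + 3n^2 + 4n - 12)/(4n + 12)

Repeated division with remainder:
  -n^5 + n^4 + 25n^3 - 49n^2 - 84n + 180 = (-(1/4)n^2 + (3/2)n - 7/2)(4n^3 + 20n^2 - 36n - 180) + (30n^2 + 60n - 450)
  4n^3 + 20n^2 - 36n - 180 = ((2/15)n + 2/5)(30n^2 + 60n - 450) + (0)
Last nonzero remainder: 30n^2 + 60n - 450. Dividing through by 30 gives the monic gcd n^2 + 2n - 15.
Cancel n^2 + 2n - 15 from numerator and denominator to get the reduced form.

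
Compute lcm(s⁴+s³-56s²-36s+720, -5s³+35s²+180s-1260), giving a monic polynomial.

s⁵-6s⁴-63s³+356s²+972s-5040

Repeated division with remainder:
  s⁴+s³-56s²-36s+720 = (-(1/5)s-8/5)(-5s³+35s²+180s-1260) + (36s²-1296)
  -5s³+35s²+180s-1260 = (-(5/36)s+35/36)(36s²-1296) + (0)
Last nonzero remainder: 36s²-1296. Dividing through by 36 gives the monic gcd s²-36.
Then lcm(f, g) = f·g / gcd(f, g); expanding and making the result monic gives the answer.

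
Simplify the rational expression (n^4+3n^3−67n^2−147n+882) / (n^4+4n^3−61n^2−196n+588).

Euclidean algorithm in ℚ[n]:
  n^4+3n^3−67n^2−147n+882 = (n^4+4n^3−61n^2−196n+588) + (−n^3−6n^2+49n+294)
  n^4+4n^3−61n^2−196n+588 = (−n+2)(−n^3−6n^2+49n+294) + (0)
Last nonzero remainder: −n^3−6n^2+49n+294. Dividing through by −1 gives the monic gcd n^3+6n^2−49n−294.
Cancel n^3+6n^2−49n−294 from numerator and denominator to get the reduced form.

(n−3)/(n−2)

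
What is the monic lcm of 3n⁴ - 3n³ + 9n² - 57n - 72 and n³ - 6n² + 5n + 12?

n⁵ - 5n⁴ + 7n³ - 31n² + 52n + 96

By polynomial division,
  3n⁴ - 3n³ + 9n² - 57n - 72 = (3n + 15)(n³ - 6n² + 5n + 12) + (84n² - 168n - 252)
  n³ - 6n² + 5n + 12 = ((1/84)n - 1/21)(84n² - 168n - 252) + (0)
Last nonzero remainder: 84n² - 168n - 252. Dividing through by 84 gives the monic gcd n² - 2n - 3.
Then lcm(f, g) = f·g / gcd(f, g); expanding and making the result monic gives the answer.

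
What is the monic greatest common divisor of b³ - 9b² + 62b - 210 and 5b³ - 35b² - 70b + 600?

b - 5

Euclidean algorithm in ℚ[b]:
  b³ - 9b² + 62b - 210 = (1/5)(5b³ - 35b² - 70b + 600) + (-2b² + 76b - 330)
  5b³ - 35b² - 70b + 600 = (-(5/2)b - 155/2)(-2b² + 76b - 330) + (4995b - 24975)
  -2b² + 76b - 330 = (-(2/4995)b + 22/1665)(4995b - 24975) + (0)
Last nonzero remainder: 4995b - 24975. Dividing through by 4995 gives the monic gcd b - 5.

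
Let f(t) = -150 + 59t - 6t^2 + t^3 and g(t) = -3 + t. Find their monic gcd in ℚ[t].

-3 + t

Euclidean algorithm in ℚ[t]:
  t^3 - 6t^2 + 59t - 150 = (t^2 - 3t + 50)(t - 3) + (0)
The last nonzero remainder t - 3 is already monic.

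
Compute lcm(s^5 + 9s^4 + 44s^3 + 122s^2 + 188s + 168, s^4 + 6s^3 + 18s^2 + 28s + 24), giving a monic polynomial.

Repeated division with remainder:
  s^5 + 9s^4 + 44s^3 + 122s^2 + 188s + 168 = (s + 3)(s^4 + 6s^3 + 18s^2 + 28s + 24) + (8s^3 + 40s^2 + 80s + 96)
  s^4 + 6s^3 + 18s^2 + 28s + 24 = ((1/8)s + 1/8)(8s^3 + 40s^2 + 80s + 96) + (3s^2 + 6s + 12)
  8s^3 + 40s^2 + 80s + 96 = ((8/3)s + 8)(3s^2 + 6s + 12) + (0)
Last nonzero remainder: 3s^2 + 6s + 12. Dividing through by 3 gives the monic gcd s^2 + 2s + 4.
Then lcm(f, g) = f·g / gcd(f, g); expanding and making the result monic gives the answer.

s^7 + 13s^6 + 86s^5 + 352s^4 + 940s^3 + 1652s^2 + 1800s + 1008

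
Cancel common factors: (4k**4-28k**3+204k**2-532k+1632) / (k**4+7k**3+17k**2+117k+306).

(4k**2-20k+96)/(k**2+9k+18)

Apply the Euclidean algorithm:
  4k**4-28k**3+204k**2-532k+1632 = (4)(k**4+7k**3+17k**2+117k+306) + (-56k**3+136k**2-1000k+408)
  k**4+7k**3+17k**2+117k+306 = (-(1/56)k-33/196)(-56k**3+136k**2-1000k+408) + ((1080/49)k**2-(2160/49)k+18360/49)
  -56k**3+136k**2-1000k+408 = (-(343/135)k+49/45)((1080/49)k**2-(2160/49)k+18360/49) + (0)
Last nonzero remainder: (1080/49)k**2-(2160/49)k+18360/49. Dividing through by 1080/49 gives the monic gcd k**2-2k+17.
Cancel k**2-2k+17 from numerator and denominator to get the reduced form.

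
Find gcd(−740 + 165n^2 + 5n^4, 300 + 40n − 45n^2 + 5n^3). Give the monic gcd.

2 + n

Repeated division with remainder:
  5n^4 + 165n^2 − 740 = (n + 9)(5n^3 − 45n^2 + 40n + 300) + (530n^2 − 660n − 3440)
  5n^3 − 45n^2 + 40n + 300 = ((1/106)n − 411/5618)(530n^2 − 660n − 3440) + ((67890/2809)n + 135780/2809)
  530n^2 − 660n − 3440 = ((148877/6789)n − 483148/6789)((67890/2809)n + 135780/2809) + (0)
Last nonzero remainder: (67890/2809)n + 135780/2809. Dividing through by 67890/2809 gives the monic gcd n + 2.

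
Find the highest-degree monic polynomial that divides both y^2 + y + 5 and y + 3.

1

By polynomial division,
  y^2 + y + 5 = (y − 2)(y + 3) + (11)
  y + 3 = ((1/11)y + 3/11)(11) + (0)
The last nonzero remainder is the constant 11, so the polynomials are coprime and gcd = 1.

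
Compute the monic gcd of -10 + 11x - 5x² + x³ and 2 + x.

1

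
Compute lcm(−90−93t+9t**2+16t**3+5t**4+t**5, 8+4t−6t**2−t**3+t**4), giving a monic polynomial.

Euclidean algorithm in ℚ[t]:
  t**5+5t**4+16t**3+9t**2−93t−90 = (t+6)(t**4−t**3−6t**2+4t+8) + (28t**3+41t**2−125t−138)
  t**4−t**3−6t**2+4t+8 = ((1/28)t−69/784)(28t**3+41t**2−125t−138) + ((1625/784)t**2−(1625/784)t−1625/392)
  28t**3+41t**2−125t−138 = ((21952/1625)t+54096/1625)((1625/784)t**2−(1625/784)t−1625/392) + (0)
Last nonzero remainder: (1625/784)t**2−(1625/784)t−1625/392. Dividing through by 1625/784 gives the monic gcd t**2−t−2.
Then lcm(f, g) = f·g / gcd(f, g); expanding and making the result monic gives the answer.

360+372t−126t**2−157t**3−11t**4+12t**5+5t**6+t**7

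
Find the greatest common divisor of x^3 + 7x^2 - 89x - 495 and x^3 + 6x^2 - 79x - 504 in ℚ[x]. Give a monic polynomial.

x - 9

Euclidean algorithm in ℚ[x]:
  x^3 + 7x^2 - 89x - 495 = (x^3 + 6x^2 - 79x - 504) + (x^2 - 10x + 9)
  x^3 + 6x^2 - 79x - 504 = (x + 16)(x^2 - 10x + 9) + (72x - 648)
  x^2 - 10x + 9 = ((1/72)x - 1/72)(72x - 648) + (0)
Last nonzero remainder: 72x - 648. Dividing through by 72 gives the monic gcd x - 9.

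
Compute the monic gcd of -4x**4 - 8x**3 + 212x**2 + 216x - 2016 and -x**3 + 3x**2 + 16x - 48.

Repeated division with remainder:
  -4x**4 - 8x**3 + 212x**2 + 216x - 2016 = (4x + 20)(-x**3 + 3x**2 + 16x - 48) + (88x**2 + 88x - 1056)
  -x**3 + 3x**2 + 16x - 48 = (-(1/88)x + 1/22)(88x**2 + 88x - 1056) + (0)
Last nonzero remainder: 88x**2 + 88x - 1056. Dividing through by 88 gives the monic gcd x**2 + x - 12.

x**2 + x - 12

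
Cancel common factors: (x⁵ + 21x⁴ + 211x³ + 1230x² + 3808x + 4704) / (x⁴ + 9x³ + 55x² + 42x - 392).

(x² + 10x + 24)/(x - 2)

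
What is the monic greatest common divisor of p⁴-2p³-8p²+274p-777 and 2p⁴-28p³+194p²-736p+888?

p²-6p+37

Apply the Euclidean algorithm:
  p⁴-2p³-8p²+274p-777 = (1/2)(2p⁴-28p³+194p²-736p+888) + (12p³-105p²+642p-1221)
  2p⁴-28p³+194p²-736p+888 = ((1/6)p-7/8)(12p³-105p²+642p-1221) + (-(39/8)p²+(117/4)p-1443/8)
  12p³-105p²+642p-1221 = (-(32/13)p+88/13)(-(39/8)p²+(117/4)p-1443/8) + (0)
Last nonzero remainder: -(39/8)p²+(117/4)p-1443/8. Dividing through by -39/8 gives the monic gcd p²-6p+37.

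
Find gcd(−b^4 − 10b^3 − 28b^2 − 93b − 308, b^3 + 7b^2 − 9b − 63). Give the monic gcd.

b + 7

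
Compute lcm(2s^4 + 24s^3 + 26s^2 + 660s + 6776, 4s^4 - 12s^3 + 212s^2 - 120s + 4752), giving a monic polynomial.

s^6 + 15s^5 + 76s^4 + 693s^3 + 4729s^2 + 19074s + 91476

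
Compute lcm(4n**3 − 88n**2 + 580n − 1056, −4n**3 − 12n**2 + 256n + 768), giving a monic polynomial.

n**5 − 11n**4 − 73n**3 + 803n**2 + 576n − 6336

Repeated division with remainder:
  4n**3 − 88n**2 + 580n − 1056 = (−1)(−4n**3 − 12n**2 + 256n + 768) + (−100n**2 + 836n − 288)
  −4n**3 − 12n**2 + 256n + 768 = ((1/25)n + 284/625)(−100n**2 + 836n − 288) + (−(70224/625)n + 561792/625)
  −100n**2 + 836n − 288 = ((15625/17556)n − 1875/5852)(−(70224/625)n + 561792/625) + (0)
Last nonzero remainder: −(70224/625)n + 561792/625. Dividing through by −70224/625 gives the monic gcd n − 8.
Then lcm(f, g) = f·g / gcd(f, g); expanding and making the result monic gives the answer.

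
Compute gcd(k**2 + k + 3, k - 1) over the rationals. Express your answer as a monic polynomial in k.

1

Repeated division with remainder:
  k**2 + k + 3 = (k + 2)(k - 1) + (5)
  k - 1 = ((1/5)k - 1/5)(5) + (0)
The last nonzero remainder is the constant 5, so the polynomials are coprime and gcd = 1.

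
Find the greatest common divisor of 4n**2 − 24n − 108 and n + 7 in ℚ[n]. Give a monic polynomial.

Apply the Euclidean algorithm:
  4n**2 − 24n − 108 = (4n − 52)(n + 7) + (256)
  n + 7 = ((1/256)n + 7/256)(256) + (0)
The last nonzero remainder is the constant 256, so the polynomials are coprime and gcd = 1.

1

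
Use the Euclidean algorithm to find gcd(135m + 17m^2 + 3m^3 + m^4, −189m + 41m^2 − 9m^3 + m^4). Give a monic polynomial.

Euclidean algorithm in ℚ[m]:
  m^4 + 3m^3 + 17m^2 + 135m = (m^4 − 9m^3 + 41m^2 − 189m) + (12m^3 − 24m^2 + 324m)
  m^4 − 9m^3 + 41m^2 − 189m = ((1/12)m − 7/12)(12m^3 − 24m^2 + 324m) + (0)
Last nonzero remainder: 12m^3 − 24m^2 + 324m. Dividing through by 12 gives the monic gcd m^3 − 2m^2 + 27m.

27m − 2m^2 + m^3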